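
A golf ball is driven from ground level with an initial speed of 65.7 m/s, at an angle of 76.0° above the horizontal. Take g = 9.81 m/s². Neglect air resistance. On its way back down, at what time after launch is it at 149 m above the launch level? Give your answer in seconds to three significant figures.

9.94 s

Resolve: vₓ = 65.70 cos 76.0° = 15.89 m/s and v_y0 = 65.70 sin 76.0° = 63.75 m/s.
Height y(t) = 63.75 t − 4.905 t² = 149 gives 4.905 t² − 63.75 t + 149 = 0.
Quadratic formula: t = (63.75 ± √1140.5) / 9.81 = (63.75 ± 33.77) / 9.81 → t = 3.056 s or 9.941 s.
The descending-branch root is 9.941 s.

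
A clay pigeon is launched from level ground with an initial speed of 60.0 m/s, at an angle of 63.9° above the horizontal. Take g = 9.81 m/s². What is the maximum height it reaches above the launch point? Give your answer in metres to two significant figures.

Horizontal component vₓ = 60.00 cos 63.9° = 26.40 m/s; vertical v_y0 = 60.00 sin 63.9° = 53.88 m/s.
Maximum height: H = v_y0² / (2g) = 53.88² / (2 × 9.81) = 148.0 m.

150 m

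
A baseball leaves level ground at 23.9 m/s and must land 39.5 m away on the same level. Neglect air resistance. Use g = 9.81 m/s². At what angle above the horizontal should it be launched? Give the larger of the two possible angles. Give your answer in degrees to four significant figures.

68.64°

R = v₀² sin 2θ / g gives sin 2θ = gR/v₀² = 9.81·39.5/23.9² = 0.6784.
2θ = 42.72° or 180° − 42.72° = 137.3°, so θ = 21.36° or 68.64°.
The larger angle is 68.64°.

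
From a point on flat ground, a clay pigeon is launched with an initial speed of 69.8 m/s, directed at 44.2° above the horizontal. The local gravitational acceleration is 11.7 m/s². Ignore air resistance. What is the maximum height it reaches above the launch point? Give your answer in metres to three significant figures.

Resolve: vₓ = 69.80 cos 44.2° = 50.04 m/s and v_y0 = 69.80 sin 44.2° = 48.66 m/s.
Peak height H = v_y0² / (2g) = 2368.0 / 23.40 = 101.2 m.

101 m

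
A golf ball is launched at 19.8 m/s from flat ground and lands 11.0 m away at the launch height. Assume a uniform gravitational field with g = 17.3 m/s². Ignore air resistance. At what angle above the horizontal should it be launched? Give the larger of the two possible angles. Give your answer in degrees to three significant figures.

From R = (v₀²/g) sin 2θ: sin 2θ = 17.3 × 11.0 / 392.04 = 0.4854.
2θ = 29.04° or 180° − 29.04° = 151.0°, so θ = 14.52° or 75.48°.
The larger angle is 75.48°.

75.5°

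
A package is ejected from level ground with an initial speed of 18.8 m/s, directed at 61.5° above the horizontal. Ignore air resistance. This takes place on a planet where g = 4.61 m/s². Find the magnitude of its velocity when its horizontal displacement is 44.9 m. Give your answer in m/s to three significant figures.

11.1 m/s

vₓ = 18.80 cos 61.5° = 8.971 m/s; v_y0 = 18.80 sin 61.5° = 16.52 m/s.
At x = 44.9 m, t = x/vₓ = 44.9/8.971 = 5.005 s.
Vertical velocity there: v_y = v_y0 − g t = 16.52 − 4.61 × 5.005 = −6.552 m/s.
Speed: √(vₓ² + v_y²) = √(8.971² + 6.552²) = 11.11 m/s.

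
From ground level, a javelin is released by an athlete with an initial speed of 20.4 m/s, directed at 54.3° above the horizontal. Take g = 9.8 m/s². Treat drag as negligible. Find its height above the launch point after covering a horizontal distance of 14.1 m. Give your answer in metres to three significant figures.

vₓ = 20.40 cos 54.3° = 11.90 m/s; v_y0 = 20.40 sin 54.3° = 16.57 m/s.
At x = 14.1 m, t = x/vₓ = 14.1/11.90 = 1.184 s.
Height: y = v_y0 t − ½ g t² = 16.57 × 1.184 − 4.900 × 1.184² = 19.62 − 6.874 = 12.75 m.

12.7 m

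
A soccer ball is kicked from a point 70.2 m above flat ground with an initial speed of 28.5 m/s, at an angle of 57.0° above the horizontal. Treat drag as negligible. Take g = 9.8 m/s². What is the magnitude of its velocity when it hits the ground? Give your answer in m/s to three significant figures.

46.8 m/s

Horizontal component vₓ = 28.50 cos 57.0° = 15.52 m/s; vertical v_y0 = 28.50 sin 57.0° = 23.90 m/s.
With up positive and y = 0 at the ground: y(t) = 70.2 + (23.90) t − 4.900 t². Setting y = 0 and taking the positive root: t = [23.90 + √(23.90² + 2·9.80·70.2)] / 9.80 = (23.90 + 44.13) / 9.80 = 6.942 s.
Vertical velocity at impact: v_y = v_y0 − g t = 23.90 − 9.80 × 6.942 = −44.13 m/s.
Speed: |v| = √(vₓ² + v_y²) = √(15.52² + 44.13²) = 46.78 m/s.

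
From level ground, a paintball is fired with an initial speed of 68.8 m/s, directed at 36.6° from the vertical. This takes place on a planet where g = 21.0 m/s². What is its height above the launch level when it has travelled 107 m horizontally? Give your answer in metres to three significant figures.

vₓ = 68.80 sin 36.6° = 41.02 m/s; v_y0 = 68.80 cos 36.6° = 55.23 m/s.
At x = 107 m, t = x/vₓ = 107/41.02 = 2.608 s.
Height: y = v_y0 t − ½ g t² = 55.23 × 2.608 − 10.50 × 2.608² = 144.1 − 71.44 = 72.63 m.

72.6 m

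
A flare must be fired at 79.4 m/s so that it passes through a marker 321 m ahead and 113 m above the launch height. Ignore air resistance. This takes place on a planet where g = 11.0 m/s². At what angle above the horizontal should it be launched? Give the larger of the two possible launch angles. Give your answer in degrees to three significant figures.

70.0°

Trajectory: y = x tanθ − g x² (1 + tan²θ)/(2v₀²). With x = 321, y = 113, v₀ = 79.4, g = 11.0:
89.89 tan²θ − 321 tanθ + (202.9) = 0.
tanθ = [321 ± √(321² − 4 × 89.89 × (202.9))] / (2 × 89.89) = (321 ± 173.5) / 179.8, giving tanθ = 0.8207 or 2.750.
θ = 39.38° or 70.02°; the larger is 70.02°.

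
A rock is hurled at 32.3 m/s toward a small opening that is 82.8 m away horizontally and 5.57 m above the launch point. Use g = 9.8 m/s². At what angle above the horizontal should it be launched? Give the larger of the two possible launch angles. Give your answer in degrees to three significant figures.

Trajectory: y = x tanθ − g x² (1 + tan²θ)/(2v₀²). With x = 82.8, y = 5.57, v₀ = 32.3, g = 9.80:
32.20 tan²θ − 82.8 tanθ + (37.77) = 0.
tanθ = [82.8 ± √(82.8² − 4 × 32.20 × (37.77))] / (2 × 32.20) = (82.8 ± 44.62) / 64.40, giving tanθ = 0.5928 or 1.979.
θ = 30.66° or 63.19°; the larger is 63.19°.

63.2°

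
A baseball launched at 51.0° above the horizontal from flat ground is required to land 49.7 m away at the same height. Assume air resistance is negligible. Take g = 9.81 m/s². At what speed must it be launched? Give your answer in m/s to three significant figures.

22.3 m/s

On level ground R = v₀² sin 2θ / g ⇒ v₀ = √(gR / sin 2θ).
v₀ = √(9.81 × 49.7 / sin 102.0°) = √(487.6 / 0.9781) = √498.45 = 22.33 m/s.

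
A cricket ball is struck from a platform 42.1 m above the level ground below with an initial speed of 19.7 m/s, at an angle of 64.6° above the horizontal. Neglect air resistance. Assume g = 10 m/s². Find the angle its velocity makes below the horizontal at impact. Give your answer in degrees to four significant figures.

76.06°

Components: vₓ = 19.70 cos 64.6° = 8.450 m/s, v_y0 = 19.70 sin 64.6° = 17.80 m/s.
The projectile lands when y = 42.1 + (17.80) t − ½·10.0·t² = 0. Positive root: t = (17.80 + √(17.80² + 2·10.0·42.1)) / 10.0 = (17.80 + 34.04) / 10.0 = 5.184 s.
At impact: v_y = v_y0 − g t = −34.04 m/s; vₓ = 8.450 m/s.
Angle below horizontal: arctan(|v_y|/vₓ) = arctan(34.04/8.450) = 76.06°.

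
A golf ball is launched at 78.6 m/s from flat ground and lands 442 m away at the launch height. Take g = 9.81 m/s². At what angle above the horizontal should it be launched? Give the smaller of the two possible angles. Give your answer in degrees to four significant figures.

R = v₀² sin 2θ / g gives sin 2θ = gR/v₀² = 9.81·442/78.6² = 0.7019.
2θ = 44.58° or 180° − 44.58° = 135.4°, so θ = 22.29° or 67.71°.
The smaller angle is 22.29°.

22.29°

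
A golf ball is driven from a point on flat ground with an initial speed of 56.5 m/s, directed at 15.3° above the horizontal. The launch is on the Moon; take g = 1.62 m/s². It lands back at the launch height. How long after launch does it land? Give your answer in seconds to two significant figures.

18 s

vₓ = 56.50 cos 15.3° = 54.50 m/s; v_y0 = 56.50 sin 15.3° = 14.91 m/s.
Time of flight on level ground: T = 2 v_y0 / g = 2 × 14.91 / 1.62 = 18.41 s.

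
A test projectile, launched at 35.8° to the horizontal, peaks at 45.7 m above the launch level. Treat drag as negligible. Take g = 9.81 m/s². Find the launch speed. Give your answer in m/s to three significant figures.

At the peak v_y = 0, so v_y0 = √(2gH) = √(2 × 9.81 × 45.7) = 29.94 m/s.
v_y0 = v₀ sin θ ⇒ v₀ = 29.94 / sin 35.8° = 51.19 m/s.

51.2 m/s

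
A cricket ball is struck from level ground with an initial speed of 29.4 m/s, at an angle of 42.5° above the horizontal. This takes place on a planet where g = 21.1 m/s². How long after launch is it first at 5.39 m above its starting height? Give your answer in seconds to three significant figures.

Horizontal component vₓ = 29.40 cos 42.5° = 21.68 m/s; vertical v_y0 = 29.40 sin 42.5° = 19.86 m/s.
Set y = v_y0 t − ½ g t² = 5.39: 10.55 t² − 19.86 t + 5.39 = 0.
Quadratic formula: t = (19.86 ± √167.06) / 21.1 = (19.86 ± 12.92) / 21.1 → t = 0.3288 s or 1.554 s.
The first (ascending) time is 0.3288 s.

0.329 s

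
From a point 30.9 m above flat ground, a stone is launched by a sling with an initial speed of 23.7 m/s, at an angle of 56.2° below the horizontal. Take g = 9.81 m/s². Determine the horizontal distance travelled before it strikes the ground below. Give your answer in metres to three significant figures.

15.9 m

vₓ = 23.70 cos 56.2° = 13.18 m/s; v_y0 = −19.69 m/s (downward).
Vertical motion (up positive, ground at y = 0): 4.905 t² − (−19.69) t − 30.9 = 0, so t = (−19.69 + √(19.69² + 2·9.81·30.9)) / 9.81 = (−19.69 + 31.53) / 9.81 = 1.206 s.
Horizontal distance: R = vₓ t = 13.18 × 1.206 = 15.91 m.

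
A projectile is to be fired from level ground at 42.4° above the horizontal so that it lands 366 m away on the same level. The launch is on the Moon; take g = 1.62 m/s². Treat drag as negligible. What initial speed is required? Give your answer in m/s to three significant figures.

24.4 m/s

On level ground R = v₀² sin 2θ / g ⇒ v₀ = √(gR / sin 2θ).
v₀ = √(1.62 × 366 / sin 84.80°) = √(592.9 / 0.9959) = √595.37 = 24.40 m/s.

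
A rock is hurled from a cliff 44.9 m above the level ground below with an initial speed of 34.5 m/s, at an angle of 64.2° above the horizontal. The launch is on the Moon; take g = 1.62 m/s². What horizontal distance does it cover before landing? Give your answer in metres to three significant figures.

597 m

Horizontal component vₓ = 34.50 cos 64.2° = 15.02 m/s; vertical v_y0 = 34.50 sin 64.2° = 31.06 m/s.
Vertical motion (up positive, ground at y = 0): 0.8100 t² − (31.06) t − 44.9 = 0, so t = (31.06 + √(31.06² + 2·1.62·44.9)) / 1.62 = (31.06 + 33.32) / 1.62 = 39.74 s.
Horizontal distance: R = vₓ t = 15.02 × 39.74 = 596.7 m.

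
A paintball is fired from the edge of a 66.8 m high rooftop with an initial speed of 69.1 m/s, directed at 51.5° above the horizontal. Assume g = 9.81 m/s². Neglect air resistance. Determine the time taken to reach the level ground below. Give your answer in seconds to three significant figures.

12.1 s

Components: vₓ = 69.10 cos 51.5° = 43.02 m/s, v_y0 = 69.10 sin 51.5° = 54.08 m/s.
The projectile lands when y = 66.8 + (54.08) t − ½·9.81·t² = 0. Positive root: t = (54.08 + √(54.08² + 2·9.81·66.8)) / 9.81 = (54.08 + 65.08) / 9.81 = 12.15 s.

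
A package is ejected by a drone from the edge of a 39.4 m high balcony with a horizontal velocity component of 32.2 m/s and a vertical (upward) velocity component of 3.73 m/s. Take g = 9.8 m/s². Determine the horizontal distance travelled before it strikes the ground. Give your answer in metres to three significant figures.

The projectile lands when y = 39.4 + (3.730) t − ½·9.80·t² = 0. Positive root: t = (3.730 + √(3.730² + 2·9.80·39.4)) / 9.80 = (3.730 + 28.04) / 9.80 = 3.242 s.
Horizontal distance: R = vₓ t = 32.20 × 3.242 = 104.4 m.

104 m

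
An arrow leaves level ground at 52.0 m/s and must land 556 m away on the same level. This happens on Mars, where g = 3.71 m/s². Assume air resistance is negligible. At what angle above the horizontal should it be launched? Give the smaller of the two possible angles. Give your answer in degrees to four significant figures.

24.86°

From R = (v₀²/g) sin 2θ: sin 2θ = 3.71 × 556 / 2704.0 = 0.7629.
2θ = 49.72° or 180° − 49.72° = 130.3°, so θ = 24.86° or 65.14°.
The smaller angle is 24.86°.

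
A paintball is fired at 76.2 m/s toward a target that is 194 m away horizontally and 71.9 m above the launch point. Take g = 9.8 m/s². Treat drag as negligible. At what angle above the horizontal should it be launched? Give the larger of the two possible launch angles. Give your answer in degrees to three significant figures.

Trajectory: y = x tanθ − g x² (1 + tan²θ)/(2v₀²). With x = 194, y = 71.9, v₀ = 76.2, g = 9.80:
31.76 tan²θ − 194 tanθ + (103.7) = 0.
tanθ = [194 ± √(194² − 4 × 31.76 × (103.7))] / (2 × 31.76) = (194 ± 156.4) / 63.52, giving tanθ = 0.5916 or 5.517.
θ = 30.61° or 79.73°; the larger is 79.73°.

79.7°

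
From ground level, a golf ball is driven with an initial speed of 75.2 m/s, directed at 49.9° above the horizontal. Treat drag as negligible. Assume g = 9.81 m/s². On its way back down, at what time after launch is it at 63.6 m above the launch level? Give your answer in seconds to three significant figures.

vₓ = 75.20 cos 49.9° = 48.44 m/s; v_y0 = 75.20 sin 49.9° = 57.52 m/s.
Set y = v_y0 t − ½ g t² = 63.6: 4.905 t² − 57.52 t + 63.6 = 0.
t = [57.52 ± √(57.52² − 2·9.81·63.6)] / 9.81 = (57.52 ± 45.40) / 9.81, so t = 1.236 s or t = 10.49 s.
The descending-branch root is 10.49 s.

10.5 s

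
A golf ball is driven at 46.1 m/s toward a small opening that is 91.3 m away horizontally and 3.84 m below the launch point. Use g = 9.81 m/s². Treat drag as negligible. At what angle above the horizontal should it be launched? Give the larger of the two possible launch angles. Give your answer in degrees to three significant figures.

Trajectory: y = x tanθ − g x² (1 + tan²θ)/(2v₀²). With x = 91.3, y = −3.84, v₀ = 46.1, g = 9.81:
19.24 tan²θ − 91.3 tanθ + (15.40) = 0.
tanθ = [91.3 ± √(91.3² − 4 × 19.24 × (15.40))] / (2 × 19.24) = (91.3 ± 84.56) / 38.48, giving tanθ = 0.1751 or 4.570.
θ = 9.933° or 77.66°; the larger is 77.66°.

77.7°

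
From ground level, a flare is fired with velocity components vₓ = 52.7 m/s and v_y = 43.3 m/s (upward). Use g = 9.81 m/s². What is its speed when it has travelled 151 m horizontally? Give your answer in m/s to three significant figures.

x = vₓ t ⇒ t = 151/52.70 = 2.865 s.
Vertical velocity there: v_y = v_y0 − g t = 43.30 − 9.81 × 2.865 = 15.19 m/s.
Speed: √(vₓ² + v_y²) = √(52.70² + 15.19²) = 54.85 m/s.

54.8 m/s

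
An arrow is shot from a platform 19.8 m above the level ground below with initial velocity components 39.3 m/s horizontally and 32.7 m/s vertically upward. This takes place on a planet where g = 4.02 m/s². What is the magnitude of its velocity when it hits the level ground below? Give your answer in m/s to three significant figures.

Vertical motion (up positive, ground at y = 0): 2.010 t² − (32.70) t − 19.8 = 0, so t = (32.70 + √(32.70² + 2·4.02·19.8)) / 4.02 = (32.70 + 35.05) / 4.02 = 16.85 s.
Vertical velocity at impact: v_y = v_y0 − g t = 32.70 − 4.02 × 16.85 = −35.05 m/s.
Speed: |v| = √(vₓ² + v_y²) = √(39.30² + 35.05²) = 52.66 m/s.

52.7 m/s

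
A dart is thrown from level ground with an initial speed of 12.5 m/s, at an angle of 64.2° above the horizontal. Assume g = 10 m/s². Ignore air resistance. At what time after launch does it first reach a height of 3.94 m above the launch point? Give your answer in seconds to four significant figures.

0.4336 s

Components: vₓ = 12.50 cos 64.2° = 5.440 m/s, v_y0 = 12.50 sin 64.2° = 11.25 m/s.
Height y(t) = 11.25 t − 5.000 t² = 3.94 gives 5.000 t² − 11.25 t + 3.94 = 0.
t = [11.25 ± √(11.25² − 2·10.0·3.94)] / 10.0 = (11.25 ± 6.918) / 10.0, so t = 0.4336 s or t = 1.817 s.
The first (ascending) time is 0.4336 s.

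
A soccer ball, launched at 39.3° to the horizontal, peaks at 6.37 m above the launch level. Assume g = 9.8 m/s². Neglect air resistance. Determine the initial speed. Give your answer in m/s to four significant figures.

17.64 m/s

At the peak v_y = 0, so v_y0 = √(2gH) = √(2 × 9.80 × 6.37) = 11.17 m/s.
v_y0 = v₀ sin θ ⇒ v₀ = 11.17 / sin 39.3° = 17.64 m/s.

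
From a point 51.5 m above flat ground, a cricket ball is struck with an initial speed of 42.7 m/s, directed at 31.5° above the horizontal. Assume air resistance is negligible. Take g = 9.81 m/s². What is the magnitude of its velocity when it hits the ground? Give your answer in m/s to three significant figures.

53.2 m/s

vₓ = 42.70 cos 31.5° = 36.41 m/s; v_y0 = 42.70 sin 31.5° = 22.31 m/s.
The projectile lands when y = 51.5 + (22.31) t − ½·9.81·t² = 0. Positive root: t = (22.31 + √(22.31² + 2·9.81·51.5)) / 9.81 = (22.31 + 38.84) / 9.81 = 6.233 s.
Vertical velocity at impact: v_y = v_y0 − g t = 22.31 − 9.81 × 6.233 = −38.84 m/s.
Speed: |v| = √(vₓ² + v_y²) = √(36.41² + 38.84²) = 53.23 m/s.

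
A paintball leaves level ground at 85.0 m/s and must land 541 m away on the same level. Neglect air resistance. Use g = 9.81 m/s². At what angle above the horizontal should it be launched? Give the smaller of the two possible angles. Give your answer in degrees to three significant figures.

23.6°

R = v₀² sin 2θ / g gives sin 2θ = gR/v₀² = 9.81·541/85.0² = 0.7346.
2θ = 47.27° or 180° − 47.27° = 132.7°, so θ = 23.64° or 66.36°.
The smaller angle is 23.64°.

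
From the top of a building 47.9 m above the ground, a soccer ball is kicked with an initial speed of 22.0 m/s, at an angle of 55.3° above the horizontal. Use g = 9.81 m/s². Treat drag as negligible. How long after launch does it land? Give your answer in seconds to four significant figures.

5.472 s

Horizontal component vₓ = 22.00 cos 55.3° = 12.52 m/s; vertical v_y0 = 22.00 sin 55.3° = 18.09 m/s.
The projectile lands when y = 47.9 + (18.09) t − ½·9.81·t² = 0. Positive root: t = (18.09 + √(18.09² + 2·9.81·47.9)) / 9.81 = (18.09 + 35.59) / 9.81 = 5.472 s.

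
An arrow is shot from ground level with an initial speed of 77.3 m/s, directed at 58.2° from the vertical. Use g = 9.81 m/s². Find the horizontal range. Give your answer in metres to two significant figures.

550 m

Resolve: vₓ = 77.30 sin 58.2° = 65.70 m/s and v_y0 = 77.30 cos 58.2° = 40.73 m/s.
Time aloft: T = 2 v_y0 / g = 2 × 40.73 / 9.81 = 8.305 s.
Horizontal distance R = vₓ T = 65.70 × 8.305 = 545.6 m.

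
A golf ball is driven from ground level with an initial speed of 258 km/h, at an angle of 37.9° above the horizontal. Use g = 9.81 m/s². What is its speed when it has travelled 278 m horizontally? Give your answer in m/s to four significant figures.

56.71 m/s

Convert: 258 km/h = 258/3.6 = 71.67 m/s.
Resolve: vₓ = 71.67 cos 37.9° = 56.55 m/s and v_y0 = 71.67 sin 37.9° = 44.02 m/s.
x = vₓ t ⇒ t = 278/56.55 = 4.916 s.
Vertical velocity there: v_y = v_y0 − g t = 44.02 − 9.81 × 4.916 = −4.201 m/s.
Speed: √(vₓ² + v_y²) = √(56.55² + 4.201²) = 56.71 m/s.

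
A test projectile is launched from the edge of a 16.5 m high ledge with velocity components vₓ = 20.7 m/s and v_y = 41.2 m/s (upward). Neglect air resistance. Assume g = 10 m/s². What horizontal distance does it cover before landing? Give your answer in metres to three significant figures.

178 m

The projectile lands when y = 16.5 + (41.20) t − ½·10.0·t² = 0. Positive root: t = (41.20 + √(41.20² + 2·10.0·16.5)) / 10.0 = (41.20 + 45.03) / 10.0 = 8.623 s.
Horizontal distance: R = vₓ t = 20.70 × 8.623 = 178.5 m.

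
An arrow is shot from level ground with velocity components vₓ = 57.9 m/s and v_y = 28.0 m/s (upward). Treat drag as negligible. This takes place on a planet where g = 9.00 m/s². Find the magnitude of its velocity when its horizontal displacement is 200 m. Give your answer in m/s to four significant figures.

57.98 m/s

At x = 200 m, t = x/vₓ = 200/57.90 = 3.454 s.
Vertical velocity there: v_y = v_y0 − g t = 28.00 − 9.00 × 3.454 = −3.088 m/s.
Speed: √(vₓ² + v_y²) = √(57.90² + 3.088²) = 57.98 m/s.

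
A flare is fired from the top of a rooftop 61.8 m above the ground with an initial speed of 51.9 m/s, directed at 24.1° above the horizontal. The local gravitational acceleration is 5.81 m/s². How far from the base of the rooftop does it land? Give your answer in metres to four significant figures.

Resolve: vₓ = 51.90 cos 24.1° = 47.38 m/s and v_y0 = 51.90 sin 24.1° = 21.19 m/s.
With up positive and y = 0 at the ground: y(t) = 61.8 + (21.19) t − 2.905 t². Setting y = 0 and taking the positive root: t = [21.19 + √(21.19² + 2·5.81·61.8)] / 5.81 = (21.19 + 34.16) / 5.81 = 9.528 s.
Horizontal distance: R = vₓ t = 47.38 × 9.528 = 451.4 m.

451.4 m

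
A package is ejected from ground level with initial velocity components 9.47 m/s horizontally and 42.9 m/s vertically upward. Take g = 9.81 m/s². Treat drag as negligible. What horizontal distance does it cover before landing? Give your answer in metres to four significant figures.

Flight time T = 2 v_y0 / g = 8.746 s.
Range: R = vₓ T = 9.470 × 8.746 = 82.83 m.

82.83 m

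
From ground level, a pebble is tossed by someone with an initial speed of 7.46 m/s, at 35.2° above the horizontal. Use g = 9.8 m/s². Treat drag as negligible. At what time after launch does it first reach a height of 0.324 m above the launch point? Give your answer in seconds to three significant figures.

0.0832 s

Resolve: vₓ = 7.460 cos 35.2° = 6.096 m/s and v_y0 = 7.460 sin 35.2° = 4.300 m/s.
Set y = v_y0 t − ½ g t² = 0.324: 4.900 t² − 4.300 t + 0.324 = 0.
Quadratic formula: t = (4.300 ± √12.141) / 9.80 = (4.300 ± 3.484) / 9.80 → t = 0.08324 s or 0.7943 s.
The first (ascending) time is 0.08324 s.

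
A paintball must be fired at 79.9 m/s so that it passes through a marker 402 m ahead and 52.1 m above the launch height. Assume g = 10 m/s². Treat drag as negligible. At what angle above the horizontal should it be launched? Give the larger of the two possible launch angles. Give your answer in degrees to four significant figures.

69.27°

Trajectory: y = x tanθ − g x² (1 + tan²θ)/(2v₀²). With x = 402, y = 52.1, v₀ = 79.9, g = 10.0:
126.6 tan²θ − 402 tanθ + (178.7) = 0.
tanθ = [402 ± √(402² − 4 × 126.6 × (178.7))] / (2 × 126.6) = (402 ± 266.7) / 253.1, giving tanθ = 0.5343 or 2.642.
θ = 28.12° or 69.27°; the larger is 69.27°.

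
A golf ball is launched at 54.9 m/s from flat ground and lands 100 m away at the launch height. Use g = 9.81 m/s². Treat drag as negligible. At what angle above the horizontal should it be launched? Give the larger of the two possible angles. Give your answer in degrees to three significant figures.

Level-ground range R = v₀² sin(2θ)/g ⇒ sin(2θ) = gR/v₀² = 9.81 × 100 / 54.9² = 0.3255.
2θ = 18.99° or 180° − 18.99° = 161.0°, so θ = 9.497° or 80.50°.
The larger angle is 80.50°.

80.5°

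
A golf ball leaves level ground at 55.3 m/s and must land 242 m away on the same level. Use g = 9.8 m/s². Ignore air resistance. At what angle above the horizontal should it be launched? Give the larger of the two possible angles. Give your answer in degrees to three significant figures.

R = v₀² sin 2θ / g gives sin 2θ = gR/v₀² = 9.80·242/55.3² = 0.7755.
2θ = 50.85° or 180° − 50.85° = 129.1°, so θ = 25.43° or 64.57°.
The larger angle is 64.57°.

64.6°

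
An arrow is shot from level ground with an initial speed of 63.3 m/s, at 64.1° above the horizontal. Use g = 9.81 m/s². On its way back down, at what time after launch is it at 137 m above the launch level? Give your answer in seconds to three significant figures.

8.20 s

Horizontal component vₓ = 63.30 cos 64.1° = 27.65 m/s; vertical v_y0 = 63.30 sin 64.1° = 56.94 m/s.
Height y(t) = 56.94 t − 4.905 t² = 137 gives 4.905 t² − 56.94 t + 137 = 0.
t = [56.94 ± √(56.94² − 2·9.81·137)] / 9.81 = (56.94 ± 23.55) / 9.81, so t = 3.404 s or t = 8.205 s.
The descending-branch root is 8.205 s.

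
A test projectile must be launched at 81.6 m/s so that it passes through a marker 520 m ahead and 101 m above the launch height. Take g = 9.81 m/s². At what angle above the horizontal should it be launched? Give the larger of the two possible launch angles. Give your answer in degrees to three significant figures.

60.2°

Trajectory: y = x tanθ − g x² (1 + tan²θ)/(2v₀²). With x = 520, y = 101, v₀ = 81.6, g = 9.81:
199.2 tan²θ − 520 tanθ + (300.2) = 0.
tanθ = [520 ± √(520² − 4 × 199.2 × (300.2))] / (2 × 199.2) = (520 ± 176.7) / 398.4, giving tanθ = 0.8617 or 1.749.
θ = 40.75° or 60.24°; the larger is 60.24°.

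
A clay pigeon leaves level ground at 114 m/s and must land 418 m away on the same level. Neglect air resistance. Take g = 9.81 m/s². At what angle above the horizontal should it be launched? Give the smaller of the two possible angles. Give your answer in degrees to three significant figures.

9.20°

R = v₀² sin 2θ / g gives sin 2θ = gR/v₀² = 9.81·418/114² = 0.3155.
2θ = 18.39° or 180° − 18.39° = 161.6°, so θ = 9.196° or 80.80°.
The smaller angle is 9.196°.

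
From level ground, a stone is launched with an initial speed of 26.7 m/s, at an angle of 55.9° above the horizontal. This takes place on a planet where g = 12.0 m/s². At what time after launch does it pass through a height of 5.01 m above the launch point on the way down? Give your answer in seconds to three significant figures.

Components: vₓ = 26.70 cos 55.9° = 14.97 m/s, v_y0 = 26.70 sin 55.9° = 22.11 m/s.
Set y = v_y0 t − ½ g t² = 5.01: 6.000 t² − 22.11 t + 5.01 = 0.
t = [22.11 ± √(22.11² − 2·12.0·5.01)] / 12.0 = (22.11 ± 19.20) / 12.0, so t = 0.2426 s or t = 3.442 s.
The descending-branch root is 3.442 s.

3.44 s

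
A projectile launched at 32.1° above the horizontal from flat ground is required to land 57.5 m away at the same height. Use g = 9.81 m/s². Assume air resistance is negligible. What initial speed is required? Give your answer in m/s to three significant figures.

25.0 m/s

Level-ground range: R = v₀² sin(2θ)/g, so v₀ = √(gR / sin 2θ).
v₀ = √(9.81 × 57.5 / sin 64.20°) = √(564.1 / 0.9003) = √626.53 = 25.03 m/s.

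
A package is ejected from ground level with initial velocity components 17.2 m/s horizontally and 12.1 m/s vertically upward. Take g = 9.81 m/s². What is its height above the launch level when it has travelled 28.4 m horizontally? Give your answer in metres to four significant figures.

6.606 m

At x = 28.4 m, t = x/vₓ = 28.4/17.20 = 1.651 s.
Height: y = v_y0 t − ½ g t² = 12.10 × 1.651 − 4.905 × 1.651² = 19.98 − 13.37 = 6.606 m.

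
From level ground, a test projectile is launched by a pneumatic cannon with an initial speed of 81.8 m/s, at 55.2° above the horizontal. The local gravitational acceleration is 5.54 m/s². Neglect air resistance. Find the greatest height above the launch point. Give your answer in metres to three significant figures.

Resolve: vₓ = 81.80 cos 55.2° = 46.68 m/s and v_y0 = 81.80 sin 55.2° = 67.17 m/s.
At the apex v_y = 0, so H = v_y0²/(2g) = 67.17²/11.08 = 407.2 m.

407 m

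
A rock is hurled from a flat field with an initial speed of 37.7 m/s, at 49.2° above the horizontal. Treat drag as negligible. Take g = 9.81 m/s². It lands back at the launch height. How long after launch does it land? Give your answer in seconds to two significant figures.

vₓ = 37.70 cos 49.2° = 24.63 m/s; v_y0 = 37.70 sin 49.2° = 28.54 m/s.
Landing at launch height ⇒ T = 2 v_y0 / g = 2 × 28.54 / 9.81 = 5.818 s.

5.8 s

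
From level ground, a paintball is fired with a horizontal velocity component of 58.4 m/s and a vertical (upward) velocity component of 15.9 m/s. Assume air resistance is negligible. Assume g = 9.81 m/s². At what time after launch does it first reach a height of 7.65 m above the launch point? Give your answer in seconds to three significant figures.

0.588 s

Set y = v_y0 t − ½ g t² = 7.65: 4.905 t² − 15.90 t + 7.65 = 0.
t = [15.90 ± √(15.90² − 2·9.81·7.65)] / 9.81 = (15.90 ± 10.13) / 9.81, so t = 0.5877 s or t = 2.654 s.
The first (ascending) time is 0.5877 s.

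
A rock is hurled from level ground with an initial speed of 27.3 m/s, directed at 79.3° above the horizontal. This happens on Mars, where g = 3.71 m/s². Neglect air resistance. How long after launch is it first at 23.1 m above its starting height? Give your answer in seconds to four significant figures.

0.9196 s

Horizontal component vₓ = 27.30 cos 79.3° = 5.069 m/s; vertical v_y0 = 27.30 sin 79.3° = 26.83 m/s.
Require v_y0 t − ½ g t² = 23.1, i.e. 1.855 t² − 26.83 t + 23.1 = 0.
Quadratic formula: t = (26.83 ± √548.20) / 3.71 = (26.83 ± 23.41) / 3.71 → t = 0.9196 s or 13.54 s.
The first (ascending) time is 0.9196 s.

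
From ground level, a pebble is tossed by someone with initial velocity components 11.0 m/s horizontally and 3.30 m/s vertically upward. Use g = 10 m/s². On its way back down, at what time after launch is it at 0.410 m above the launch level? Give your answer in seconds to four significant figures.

0.4940 s

Height y(t) = 3.300 t − 5.000 t² = 0.410 gives 5.000 t² − 3.300 t + 0.410 = 0.
Quadratic formula: t = (3.300 ± √2.6900) / 10.0 = (3.300 ± 1.640) / 10.0 → t = 0.1660 s or 0.4940 s.
The descending-branch root is 0.4940 s.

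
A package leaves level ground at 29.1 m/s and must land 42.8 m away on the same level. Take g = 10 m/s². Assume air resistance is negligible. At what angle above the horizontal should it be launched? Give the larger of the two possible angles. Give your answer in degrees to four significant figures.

R = v₀² sin 2θ / g gives sin 2θ = gR/v₀² = 10.0·42.8/29.1² = 0.5054.
2θ = 30.36° or 180° − 30.36° = 149.6°, so θ = 15.18° or 74.82°.
The larger angle is 74.82°.

74.82°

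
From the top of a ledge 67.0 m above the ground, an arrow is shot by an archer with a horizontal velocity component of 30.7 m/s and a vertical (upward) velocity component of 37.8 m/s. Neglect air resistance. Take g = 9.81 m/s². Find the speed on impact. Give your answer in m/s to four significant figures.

60.71 m/s

With up positive and y = 0 at the ground: y(t) = 67.0 + (37.80) t − 4.905 t². Setting y = 0 and taking the positive root: t = [37.80 + √(37.80² + 2·9.81·67.0)] / 9.81 = (37.80 + 52.38) / 9.81 = 9.192 s.
Vertical velocity at impact: v_y = v_y0 − g t = 37.80 − 9.81 × 9.192 = −52.38 m/s.
Speed: |v| = √(vₓ² + v_y²) = √(30.70² + 52.38²) = 60.71 m/s.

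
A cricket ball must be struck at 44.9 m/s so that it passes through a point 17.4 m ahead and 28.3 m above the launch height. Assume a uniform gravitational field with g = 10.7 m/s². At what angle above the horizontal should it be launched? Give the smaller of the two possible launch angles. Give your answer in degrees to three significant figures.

61.3°

Trajectory: y = x tanθ − g x² (1 + tan²θ)/(2v₀²). With x = 17.4, y = 28.3, v₀ = 44.9, g = 10.7:
0.8035 tan²θ − 17.4 tanθ + (29.10) = 0.
tanθ = [17.4 ± √(17.4² − 4 × 0.8035 × (29.10))] / (2 × 0.8035) = (17.4 ± 14.46) / 1.607, giving tanθ = 1.827 or 19.83.
θ = 61.30° or 87.11°; the smaller is 61.30°.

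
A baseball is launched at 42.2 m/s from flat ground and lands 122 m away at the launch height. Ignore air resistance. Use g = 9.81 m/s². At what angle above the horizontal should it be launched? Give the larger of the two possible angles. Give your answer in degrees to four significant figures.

Level-ground range R = v₀² sin(2θ)/g ⇒ sin(2θ) = gR/v₀² = 9.81 × 122 / 42.2² = 0.6721.
2θ = 42.23° or 180° − 42.23° = 137.8°, so θ = 21.11° or 68.89°.
The larger angle is 68.89°.

68.89°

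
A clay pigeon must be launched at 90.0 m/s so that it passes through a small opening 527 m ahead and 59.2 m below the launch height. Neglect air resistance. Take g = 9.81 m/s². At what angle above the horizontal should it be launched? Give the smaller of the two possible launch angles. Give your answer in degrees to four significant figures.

Trajectory: y = x tanθ − g x² (1 + tan²θ)/(2v₀²). With x = 527, y = −59.2, v₀ = 90.0, g = 9.81:
168.2 tan²θ − 527 tanθ + (109.0) = 0.
tanθ = [527 ± √(527² − 4 × 168.2 × (109.0))] / (2 × 168.2) = (527 ± 452.1) / 336.4, giving tanθ = 0.2226 or 2.911.
θ = 12.55° or 71.04°; the smaller is 12.55°.

12.55°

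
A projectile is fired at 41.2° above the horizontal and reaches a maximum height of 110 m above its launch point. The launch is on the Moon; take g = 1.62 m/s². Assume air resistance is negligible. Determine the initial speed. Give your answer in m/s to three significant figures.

28.7 m/s

At the peak v_y = 0, so v_y0 = √(2gH) = √(2 × 1.62 × 110) = 18.88 m/s.
v_y0 = v₀ sin θ ⇒ v₀ = 18.88 / sin 41.2° = 28.66 m/s.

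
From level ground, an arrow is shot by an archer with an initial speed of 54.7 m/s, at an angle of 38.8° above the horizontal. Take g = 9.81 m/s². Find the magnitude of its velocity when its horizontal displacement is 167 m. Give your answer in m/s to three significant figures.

42.8 m/s

Horizontal component vₓ = 54.70 cos 38.8° = 42.63 m/s; vertical v_y0 = 54.70 sin 38.8° = 34.28 m/s.
Time to reach x = 167 m: t = x/vₓ = 167/42.63 = 3.917 s.
Vertical velocity there: v_y = v_y0 − g t = 34.28 − 9.81 × 3.917 = −4.155 m/s.
Speed: √(vₓ² + v_y²) = √(42.63² + 4.155²) = 42.83 m/s.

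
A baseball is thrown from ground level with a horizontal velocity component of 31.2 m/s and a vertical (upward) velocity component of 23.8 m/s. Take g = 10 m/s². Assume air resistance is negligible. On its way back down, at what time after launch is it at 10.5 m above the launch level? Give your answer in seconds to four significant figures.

Set y = v_y0 t − ½ g t² = 10.5: 5.000 t² − 23.80 t + 10.5 = 0.
t = [23.80 ± √(23.80² − 2·10.0·10.5)] / 10.0 = (23.80 ± 18.88) / 10.0, so t = 0.4920 s or t = 4.268 s.
The descending-branch root is 4.268 s.

4.268 s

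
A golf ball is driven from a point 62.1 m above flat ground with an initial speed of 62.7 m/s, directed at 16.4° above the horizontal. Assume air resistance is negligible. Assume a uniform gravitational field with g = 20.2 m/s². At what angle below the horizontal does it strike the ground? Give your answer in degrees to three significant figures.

Horizontal component vₓ = 62.70 cos 16.4° = 60.15 m/s; vertical v_y0 = 62.70 sin 16.4° = 17.70 m/s.
The projectile lands when y = 62.1 + (17.70) t − ½·20.2·t² = 0. Positive root: t = (17.70 + √(17.70² + 2·20.2·62.1)) / 20.2 = (17.70 + 53.12) / 20.2 = 3.506 s.
At impact: v_y = v_y0 − g t = −53.12 m/s; vₓ = 60.15 m/s.
Angle below horizontal: arctan(|v_y|/vₓ) = arctan(53.12/60.15) = 41.45°.

41.5°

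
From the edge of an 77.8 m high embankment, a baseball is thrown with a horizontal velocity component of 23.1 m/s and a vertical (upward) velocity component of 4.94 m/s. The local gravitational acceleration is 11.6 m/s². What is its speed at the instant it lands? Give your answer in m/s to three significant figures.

With up positive and y = 0 at the ground: y(t) = 77.8 + (4.940) t − 5.800 t². Setting y = 0 and taking the positive root: t = [4.940 + √(4.940² + 2·11.6·77.8)] / 11.6 = (4.940 + 42.77) / 11.6 = 4.113 s.
Vertical velocity at impact: v_y = v_y0 − g t = 4.940 − 11.6 × 4.113 = −42.77 m/s.
Speed: |v| = √(vₓ² + v_y²) = √(23.10² + 42.77²) = 48.61 m/s.

48.6 m/s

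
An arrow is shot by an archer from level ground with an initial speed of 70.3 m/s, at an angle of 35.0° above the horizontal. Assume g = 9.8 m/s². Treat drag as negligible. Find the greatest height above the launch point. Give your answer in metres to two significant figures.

83 m

Horizontal component vₓ = 70.30 cos 35.0° = 57.59 m/s; vertical v_y0 = 70.30 sin 35.0° = 40.32 m/s.
Peak height H = v_y0² / (2g) = 1625.9 / 19.60 = 82.95 m.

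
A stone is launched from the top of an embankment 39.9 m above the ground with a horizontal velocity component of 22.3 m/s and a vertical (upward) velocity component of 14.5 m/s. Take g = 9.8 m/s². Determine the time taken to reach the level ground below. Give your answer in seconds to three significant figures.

4.69 s

With up positive and y = 0 at the ground: y(t) = 39.9 + (14.50) t − 4.900 t². Setting y = 0 and taking the positive root: t = [14.50 + √(14.50² + 2·9.80·39.9)] / 9.80 = (14.50 + 31.50) / 9.80 = 4.694 s.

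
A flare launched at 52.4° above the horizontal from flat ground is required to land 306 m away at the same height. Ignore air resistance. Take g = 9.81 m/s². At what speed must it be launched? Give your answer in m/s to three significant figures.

55.7 m/s

From R = (v₀² / g) sin 2θ: v₀ = √(gR / sin 2θ).
v₀ = √(9.81 × 306 / sin 104.8°) = √(3002 / 0.9668) = √3104.9 = 55.72 m/s.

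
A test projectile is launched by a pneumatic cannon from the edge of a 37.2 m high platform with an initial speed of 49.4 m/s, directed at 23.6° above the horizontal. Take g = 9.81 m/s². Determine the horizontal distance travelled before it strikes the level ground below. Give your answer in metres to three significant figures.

Components: vₓ = 49.40 cos 23.6° = 45.27 m/s, v_y0 = 49.40 sin 23.6° = 19.78 m/s.
With up positive and y = 0 at the ground: y(t) = 37.2 + (19.78) t − 4.905 t². Setting y = 0 and taking the positive root: t = [19.78 + √(19.78² + 2·9.81·37.2)] / 9.81 = (19.78 + 33.48) / 9.81 = 5.429 s.
Horizontal distance: R = vₓ t = 45.27 × 5.429 = 245.8 m.

246 m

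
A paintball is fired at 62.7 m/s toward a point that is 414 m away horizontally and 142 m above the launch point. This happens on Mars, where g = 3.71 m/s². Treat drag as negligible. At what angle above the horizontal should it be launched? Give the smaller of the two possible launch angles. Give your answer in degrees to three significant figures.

Trajectory: y = x tanθ − g x² (1 + tan²θ)/(2v₀²). With x = 414, y = 142, v₀ = 62.7, g = 3.71:
80.87 tan²θ − 414 tanθ + (222.9) = 0.
tanθ = [414 ± √(414² − 4 × 80.87 × (222.9))] / (2 × 80.87) = (414 ± 315.1) / 161.7, giving tanθ = 0.6114 or 4.508.
θ = 31.44° or 77.49°; the smaller is 31.44°.

31.4°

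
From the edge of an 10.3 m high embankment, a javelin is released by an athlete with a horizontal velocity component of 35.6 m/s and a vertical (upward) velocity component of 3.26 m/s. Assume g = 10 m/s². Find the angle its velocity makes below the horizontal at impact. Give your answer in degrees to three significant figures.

The projectile lands when y = 10.3 + (3.260) t − ½·10.0·t² = 0. Positive root: t = (3.260 + √(3.260² + 2·10.0·10.3)) / 10.0 = (3.260 + 14.72) / 10.0 = 1.798 s.
At impact: v_y = v_y0 − g t = −14.72 m/s; vₓ = 35.60 m/s.
Angle below horizontal: arctan(|v_y|/vₓ) = arctan(14.72/35.60) = 22.46°.

22.5°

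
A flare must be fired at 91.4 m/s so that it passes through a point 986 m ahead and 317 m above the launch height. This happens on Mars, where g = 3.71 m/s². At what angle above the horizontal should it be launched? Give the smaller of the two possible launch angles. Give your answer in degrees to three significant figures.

Trajectory: y = x tanθ − g x² (1 + tan²θ)/(2v₀²). With x = 986, y = 317, v₀ = 91.4, g = 3.71:
215.9 tan²θ − 986 tanθ + (532.9) = 0.
tanθ = [986 ± √(986² − 4 × 215.9 × (532.9))] / (2 × 215.9) = (986 ± 715.6) / 431.8, giving tanθ = 0.6263 or 3.941.
θ = 32.06° or 75.76°; the smaller is 32.06°.

32.1°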